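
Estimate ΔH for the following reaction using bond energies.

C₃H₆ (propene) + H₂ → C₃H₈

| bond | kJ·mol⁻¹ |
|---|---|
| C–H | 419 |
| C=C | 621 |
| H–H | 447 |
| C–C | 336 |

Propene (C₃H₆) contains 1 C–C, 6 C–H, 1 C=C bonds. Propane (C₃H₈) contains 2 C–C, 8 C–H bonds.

Bonds broken (reactants):
  C–C: 1 × 336 = 336
  C–H: 6 × 419 = 2514
  C=C: 1 × 621 = 621
  H–H: 1 × 447 = 447
  Σ(broken) = 3918 kJ
Bonds formed (products):
  C–C: 2 × 336 = 672
  C–H: 8 × 419 = 3352
  Σ(formed) = 4024 kJ
ΔH = Σ(broken) − Σ(formed) = 3918 − 4024 = −106 kJ

ΔH ≈ −106 kJ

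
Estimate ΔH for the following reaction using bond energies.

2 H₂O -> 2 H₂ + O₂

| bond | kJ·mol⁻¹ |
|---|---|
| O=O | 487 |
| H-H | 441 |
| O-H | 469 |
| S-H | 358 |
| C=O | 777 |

ΔH ≈ +507 kJ

Bonds broken (reactants):
  O-H: 4 × 469 = 1876
  Σ(broken) = 1876 kJ
Bonds formed (products):
  H-H: 2 × 441 = 882
  O=O: 1 × 487 = 487
  Σ(formed) = 1369 kJ
ΔH = Σ(broken) − Σ(formed) = 1876 − 1369 = +507 kJ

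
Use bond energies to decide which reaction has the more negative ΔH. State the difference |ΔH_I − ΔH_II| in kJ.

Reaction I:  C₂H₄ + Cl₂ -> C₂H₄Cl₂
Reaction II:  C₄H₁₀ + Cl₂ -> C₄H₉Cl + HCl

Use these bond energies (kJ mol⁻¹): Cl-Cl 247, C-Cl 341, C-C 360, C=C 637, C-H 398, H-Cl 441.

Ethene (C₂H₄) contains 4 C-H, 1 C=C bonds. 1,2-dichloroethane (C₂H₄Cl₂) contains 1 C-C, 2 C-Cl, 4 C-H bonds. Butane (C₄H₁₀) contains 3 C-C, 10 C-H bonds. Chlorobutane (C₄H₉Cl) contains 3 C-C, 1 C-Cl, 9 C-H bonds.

Reaction I:
  Bonds broken (reactants):
    C-H: 4 × 398 = 1592
    C=C: 1 × 637 = 637
    Cl-Cl: 1 × 247 = 247
    Σ(broken) = 2476 kJ
  Bonds formed (products):
    C-C: 1 × 360 = 360
    C-Cl: 2 × 341 = 682
    C-H: 4 × 398 = 1592
    Σ(formed) = 2634 kJ
  ΔH_I = 2476 − 2634 = −158 kJ
Reaction II:
  Bonds broken (reactants):
    C-C: 3 × 360 = 1080
    C-H: 10 × 398 = 3980
    Cl-Cl: 1 × 247 = 247
    Σ(broken) = 5307 kJ
  Bonds formed (products):
    C-C: 3 × 360 = 1080
    C-Cl: 1 × 341 = 341
    C-H: 9 × 398 = 3582
    H-Cl: 1 × 441 = 441
    Σ(formed) = 5444 kJ
  ΔH_II = 5307 − 5444 = −137 kJ
ΔH_I − ΔH_II = −21 kJ, so reaction I has the more negative ΔH; |ΔH_I − ΔH_II| = 21 kJ.

Reaction I, by 21 kJ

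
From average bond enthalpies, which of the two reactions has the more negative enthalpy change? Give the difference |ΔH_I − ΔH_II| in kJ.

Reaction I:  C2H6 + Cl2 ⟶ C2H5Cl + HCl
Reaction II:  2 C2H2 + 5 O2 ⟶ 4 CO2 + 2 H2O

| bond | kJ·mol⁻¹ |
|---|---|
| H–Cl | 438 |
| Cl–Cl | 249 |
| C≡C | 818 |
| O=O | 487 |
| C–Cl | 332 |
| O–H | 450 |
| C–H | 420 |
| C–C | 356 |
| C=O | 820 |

Reaction II, by 2508 kJ

Reaction I:
  Bonds broken (reactants):
    C–C: 1 × 356 = 356
    C–H: 6 × 420 = 2520
    Cl–Cl: 1 × 249 = 249
    Σ(broken) = 3125 kJ
  Bonds formed (products):
    C–C: 1 × 356 = 356
    C–Cl: 1 × 332 = 332
    C–H: 5 × 420 = 2100
    H–Cl: 1 × 438 = 438
    Σ(formed) = 3226 kJ
  ΔH_I = 3125 − 3226 = −101 kJ
Reaction II:
  Bonds broken (reactants):
    C≡C: 2 × 818 = 1636
    C–H: 4 × 420 = 1680
    O=O: 5 × 487 = 2435
    Σ(broken) = 5751 kJ
  Bonds formed (products):
    C=O: 8 × 820 = 6560
    O–H: 4 × 450 = 1800
    Σ(formed) = 8360 kJ
  ΔH_II = 5751 − 8360 = −2609 kJ
ΔH_I − ΔH_II = +2508 kJ, so reaction II has the more negative ΔH; |ΔH_I − ΔH_II| = 2508 kJ.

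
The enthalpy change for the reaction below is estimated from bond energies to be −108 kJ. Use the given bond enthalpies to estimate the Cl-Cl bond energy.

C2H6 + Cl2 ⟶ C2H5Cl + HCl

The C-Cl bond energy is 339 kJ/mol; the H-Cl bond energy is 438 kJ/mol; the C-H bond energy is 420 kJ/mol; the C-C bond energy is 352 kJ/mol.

Let D be the Cl-Cl bond energy.
Σ(broken) = 1×352 + 6×420 + 1×D = 2872 + D
Σ(formed) = 1×352 + 1×339 + 5×420 + 1×438 = 3229
ΔH = Σ(broken) − Σ(formed) = (2872 + D) − (3229) = −357 + D
Setting this equal to −108 kJ gives D = 249 kJ/mol.

D(Cl-Cl) ≈ 249 kJ/mol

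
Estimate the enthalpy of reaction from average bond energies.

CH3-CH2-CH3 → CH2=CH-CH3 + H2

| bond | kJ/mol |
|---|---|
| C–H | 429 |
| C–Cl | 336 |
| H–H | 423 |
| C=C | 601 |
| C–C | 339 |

ΔH ≈ +173 kJ

Bonds broken (reactants):
  C–C: 2 × 339 = 678
  C–H: 8 × 429 = 3432
  Σ(broken) = 4110 kJ
Bonds formed (products):
  C–C: 1 × 339 = 339
  C–H: 6 × 429 = 2574
  C=C: 1 × 601 = 601
  H–H: 1 × 423 = 423
  Σ(formed) = 3937 kJ
ΔH = Σ(broken) − Σ(formed) = 4110 − 3937 = +173 kJ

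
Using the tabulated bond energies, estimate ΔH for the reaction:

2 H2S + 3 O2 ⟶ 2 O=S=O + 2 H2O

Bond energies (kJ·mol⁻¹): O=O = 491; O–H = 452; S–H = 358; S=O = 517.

ΔH ≈ −971 kJ

Bonds broken (reactants):
  O=O: 3 × 491 = 1473
  S–H: 4 × 358 = 1432
  Σ(broken) = 2905 kJ
Bonds formed (products):
  O–H: 4 × 452 = 1808
  S=O: 4 × 517 = 2068
  Σ(formed) = 3876 kJ
ΔH = Σ(broken) − Σ(formed) = 2905 − 3876 = −971 kJ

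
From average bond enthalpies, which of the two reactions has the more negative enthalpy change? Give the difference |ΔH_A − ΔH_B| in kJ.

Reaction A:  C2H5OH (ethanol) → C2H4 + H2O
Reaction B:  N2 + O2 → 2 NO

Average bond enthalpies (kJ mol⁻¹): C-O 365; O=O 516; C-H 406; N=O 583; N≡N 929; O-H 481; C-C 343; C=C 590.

Reaction A:
  Bonds broken (reactants):
    C-C: 1 × 343 = 343
    C-H: 5 × 406 = 2030
    C-O: 1 × 365 = 365
    O-H: 1 × 481 = 481
    Σ(broken) = 3219 kJ
  Bonds formed (products):
    C-H: 4 × 406 = 1624
    C=C: 1 × 590 = 590
    O-H: 2 × 481 = 962
    Σ(formed) = 3176 kJ
  ΔH_A = 3219 − 3176 = +43 kJ
Reaction B:
  Bonds broken (reactants):
    N≡N: 1 × 929 = 929
    O=O: 1 × 516 = 516
    Σ(broken) = 1445 kJ
  Bonds formed (products):
    N=O: 2 × 583 = 1166
    Σ(formed) = 1166 kJ
  ΔH_B = 1445 − 1166 = +279 kJ
ΔH_A − ΔH_B = −236 kJ, so reaction A has the more negative ΔH; |ΔH_A − ΔH_B| = 236 kJ.

Reaction A, by 236 kJ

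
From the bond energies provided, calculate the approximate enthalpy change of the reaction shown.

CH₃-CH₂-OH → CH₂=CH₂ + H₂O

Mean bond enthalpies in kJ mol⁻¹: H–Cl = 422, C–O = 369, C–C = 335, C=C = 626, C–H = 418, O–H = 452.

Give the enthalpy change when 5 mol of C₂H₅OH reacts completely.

ΔH = +220 kJ

Bonds broken (reactants):
  C–C: 1 × 335 = 335
  C–H: 5 × 418 = 2090
  C–O: 1 × 369 = 369
  O–H: 1 × 452 = 452
  Σ(broken) = 3246 kJ
Bonds formed (products):
  C–H: 4 × 418 = 1672
  C=C: 1 × 626 = 626
  O–H: 2 × 452 = 904
  Σ(formed) = 3202 kJ
ΔH = Σ(broken) − Σ(formed) = 3246 − 3202 = +44 kJ
For 5× the reaction as written: 5 × (+44) = +220 kJ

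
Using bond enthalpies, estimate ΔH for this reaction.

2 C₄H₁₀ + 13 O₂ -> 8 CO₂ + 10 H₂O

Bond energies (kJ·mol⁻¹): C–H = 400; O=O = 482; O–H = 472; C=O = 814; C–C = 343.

Bonds broken (reactants):
  C–C: 6 × 343 = 2058
  C–H: 20 × 400 = 8000
  O=O: 13 × 482 = 6266
  Σ(broken) = 16324 kJ
Bonds formed (products):
  C=O: 16 × 814 = 13024
  O–H: 20 × 472 = 9440
  Σ(formed) = 22464 kJ
ΔH = Σ(broken) − Σ(formed) = 16324 − 22464 = −6140 kJ

ΔH ≈ −6140 kJ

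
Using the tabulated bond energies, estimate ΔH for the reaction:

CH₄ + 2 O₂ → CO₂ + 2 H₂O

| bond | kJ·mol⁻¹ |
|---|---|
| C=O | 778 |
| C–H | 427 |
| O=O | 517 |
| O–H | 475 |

ΔH ≈ −714 kJ

Bonds broken (reactants):
  C–H: 4 × 427 = 1708
  O=O: 2 × 517 = 1034
  Σ(broken) = 2742 kJ
Bonds formed (products):
  C=O: 2 × 778 = 1556
  O–H: 4 × 475 = 1900
  Σ(formed) = 3456 kJ
ΔH = Σ(broken) − Σ(formed) = 2742 − 3456 = −714 kJ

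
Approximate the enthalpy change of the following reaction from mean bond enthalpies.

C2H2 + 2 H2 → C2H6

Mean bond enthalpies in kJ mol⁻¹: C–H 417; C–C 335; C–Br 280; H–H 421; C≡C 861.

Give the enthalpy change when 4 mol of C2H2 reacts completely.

ΔH = −1200 kJ

Bonds broken (reactants):
  C≡C: 1 × 861 = 861
  C–H: 2 × 417 = 834
  H–H: 2 × 421 = 842
  Σ(broken) = 2537 kJ
Bonds formed (products):
  C–C: 1 × 335 = 335
  C–H: 6 × 417 = 2502
  Σ(formed) = 2837 kJ
ΔH = Σ(broken) − Σ(formed) = 2537 − 2837 = −300 kJ
For 4× the reaction as written: 4 × (−300) = −1200 kJ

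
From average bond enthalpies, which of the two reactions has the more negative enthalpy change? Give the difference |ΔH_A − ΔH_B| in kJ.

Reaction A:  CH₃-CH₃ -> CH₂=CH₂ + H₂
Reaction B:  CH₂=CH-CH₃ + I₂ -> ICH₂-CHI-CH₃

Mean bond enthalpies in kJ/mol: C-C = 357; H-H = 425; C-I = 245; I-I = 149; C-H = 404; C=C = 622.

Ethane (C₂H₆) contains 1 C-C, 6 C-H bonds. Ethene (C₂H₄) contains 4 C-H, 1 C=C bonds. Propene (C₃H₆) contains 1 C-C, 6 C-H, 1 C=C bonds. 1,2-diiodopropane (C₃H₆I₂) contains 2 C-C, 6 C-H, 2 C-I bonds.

Reaction A:
  Bonds broken (reactants):
    C-C: 1 × 357 = 357
    C-H: 6 × 404 = 2424
    Σ(broken) = 2781 kJ
  Bonds formed (products):
    C-H: 4 × 404 = 1616
    C=C: 1 × 622 = 622
    H-H: 1 × 425 = 425
    Σ(formed) = 2663 kJ
  ΔH_A = 2781 − 2663 = +118 kJ
Reaction B:
  Bonds broken (reactants):
    C-C: 1 × 357 = 357
    C-H: 6 × 404 = 2424
    C=C: 1 × 622 = 622
    I-I: 1 × 149 = 149
    Σ(broken) = 3552 kJ
  Bonds formed (products):
    C-C: 2 × 357 = 714
    C-H: 6 × 404 = 2424
    C-I: 2 × 245 = 490
    Σ(formed) = 3628 kJ
  ΔH_B = 3552 − 3628 = −76 kJ
ΔH_A − ΔH_B = +194 kJ, so reaction B has the more negative ΔH; |ΔH_A − ΔH_B| = 194 kJ.

Reaction B, by 194 kJ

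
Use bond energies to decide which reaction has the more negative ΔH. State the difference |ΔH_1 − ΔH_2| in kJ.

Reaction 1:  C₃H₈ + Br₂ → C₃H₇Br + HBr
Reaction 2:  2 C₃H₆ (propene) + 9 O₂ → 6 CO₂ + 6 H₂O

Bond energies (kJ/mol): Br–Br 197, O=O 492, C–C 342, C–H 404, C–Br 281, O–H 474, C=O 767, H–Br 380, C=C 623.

Reaction 1:
  Bonds broken (reactants):
    Br–Br: 1 × 197 = 197
    C–C: 2 × 342 = 684
    C–H: 8 × 404 = 3232
    Σ(broken) = 4113 kJ
  Bonds formed (products):
    C–Br: 1 × 281 = 281
    C–C: 2 × 342 = 684
    C–H: 7 × 404 = 2828
    H–Br: 1 × 380 = 380
    Σ(formed) = 4173 kJ
  ΔH_1 = 4113 − 4173 = −60 kJ
Reaction 2:
  Bonds broken (reactants):
    C–C: 2 × 342 = 684
    C–H: 12 × 404 = 4848
    C=C: 2 × 623 = 1246
    O=O: 9 × 492 = 4428
    Σ(broken) = 11206 kJ
  Bonds formed (products):
    C=O: 12 × 767 = 9204
    O–H: 12 × 474 = 5688
    Σ(formed) = 14892 kJ
  ΔH_2 = 11206 − 14892 = −3686 kJ
ΔH_1 − ΔH_2 = +3626 kJ, so reaction 2 has the more negative ΔH; |ΔH_1 − ΔH_2| = 3626 kJ.

Reaction 2, by 3626 kJ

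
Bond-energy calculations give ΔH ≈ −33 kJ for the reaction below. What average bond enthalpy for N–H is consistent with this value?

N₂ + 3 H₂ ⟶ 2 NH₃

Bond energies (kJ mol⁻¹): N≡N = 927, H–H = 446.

D(N–H) ≈ 383 kJ/mol

Let D be the N–H bond energy.
Σ(broken) = 3×446 + 1×927 = 2265
Σ(formed) = 6×D = 6D
ΔH = Σ(broken) − Σ(formed) = (2265) − (6D) = +2265 − 6D
Setting this equal to −33 kJ gives 6D = 2298, so D = 383 kJ/mol.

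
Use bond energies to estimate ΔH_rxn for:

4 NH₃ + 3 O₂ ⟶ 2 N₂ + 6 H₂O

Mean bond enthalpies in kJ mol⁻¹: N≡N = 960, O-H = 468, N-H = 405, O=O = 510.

ΔH ≈ −1146 kJ

Bonds broken (reactants):
  N-H: 12 × 405 = 4860
  O=O: 3 × 510 = 1530
  Σ(broken) = 6390 kJ
Bonds formed (products):
  N≡N: 2 × 960 = 1920
  O-H: 12 × 468 = 5616
  Σ(formed) = 7536 kJ
ΔH = Σ(broken) − Σ(formed) = 6390 − 7536 = −1146 kJ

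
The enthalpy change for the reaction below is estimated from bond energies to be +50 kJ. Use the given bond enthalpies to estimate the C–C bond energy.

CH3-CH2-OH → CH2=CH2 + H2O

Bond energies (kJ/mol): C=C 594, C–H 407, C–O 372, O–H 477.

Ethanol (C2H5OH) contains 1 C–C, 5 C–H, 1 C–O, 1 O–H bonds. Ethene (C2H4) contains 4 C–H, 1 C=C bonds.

Let D be the C–C bond energy.
Σ(broken) = 1×D + 5×407 + 1×372 + 1×477 = 2884 + D
Σ(formed) = 4×407 + 1×594 + 2×477 = 3176
ΔH = Σ(broken) − Σ(formed) = (2884 + D) − (3176) = −292 + D
Setting this equal to +50 kJ gives D = 342 kJ/mol.

D(C–C) ≈ 342 kJ/mol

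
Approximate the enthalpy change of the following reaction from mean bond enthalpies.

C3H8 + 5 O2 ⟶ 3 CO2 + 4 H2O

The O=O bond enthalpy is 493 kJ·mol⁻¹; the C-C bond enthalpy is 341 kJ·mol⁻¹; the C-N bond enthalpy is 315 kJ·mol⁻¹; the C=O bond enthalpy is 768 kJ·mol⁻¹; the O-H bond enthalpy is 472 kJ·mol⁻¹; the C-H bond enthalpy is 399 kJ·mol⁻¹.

Bonds broken (reactants):
  C-C: 2 × 341 = 682
  C-H: 8 × 399 = 3192
  O=O: 5 × 493 = 2465
  Σ(broken) = 6339 kJ
Bonds formed (products):
  C=O: 6 × 768 = 4608
  O-H: 8 × 472 = 3776
  Σ(formed) = 8384 kJ
ΔH = Σ(broken) − Σ(formed) = 6339 − 8384 = −2045 kJ

ΔH ≈ −2045 kJ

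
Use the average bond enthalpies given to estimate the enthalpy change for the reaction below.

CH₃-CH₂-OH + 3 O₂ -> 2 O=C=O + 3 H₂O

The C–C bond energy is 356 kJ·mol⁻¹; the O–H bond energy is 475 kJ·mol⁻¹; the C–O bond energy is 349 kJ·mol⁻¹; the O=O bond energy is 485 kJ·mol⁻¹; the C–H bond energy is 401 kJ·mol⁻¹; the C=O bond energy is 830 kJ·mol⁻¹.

ΔH ≈ −1530 kJ

Bonds broken (reactants):
  C–C: 1 × 356 = 356
  C–H: 5 × 401 = 2005
  C–O: 1 × 349 = 349
  O–H: 1 × 475 = 475
  O=O: 3 × 485 = 1455
  Σ(broken) = 4640 kJ
Bonds formed (products):
  C=O: 4 × 830 = 3320
  O–H: 6 × 475 = 2850
  Σ(formed) = 6170 kJ
ΔH = Σ(broken) − Σ(formed) = 4640 − 6170 = −1530 kJ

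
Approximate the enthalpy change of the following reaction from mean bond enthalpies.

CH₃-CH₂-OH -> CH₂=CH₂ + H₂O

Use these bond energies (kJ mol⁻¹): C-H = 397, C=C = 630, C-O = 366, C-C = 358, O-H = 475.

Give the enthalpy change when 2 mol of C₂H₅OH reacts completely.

Bonds broken (reactants):
  C-C: 1 × 358 = 358
  C-H: 5 × 397 = 1985
  C-O: 1 × 366 = 366
  O-H: 1 × 475 = 475
  Σ(broken) = 3184 kJ
Bonds formed (products):
  C-H: 4 × 397 = 1588
  C=C: 1 × 630 = 630
  O-H: 2 × 475 = 950
  Σ(formed) = 3168 kJ
ΔH = Σ(broken) − Σ(formed) = 3184 − 3168 = +16 kJ
For 2× the reaction as written: 2 × (+16) = +32 kJ

ΔH = +32 kJ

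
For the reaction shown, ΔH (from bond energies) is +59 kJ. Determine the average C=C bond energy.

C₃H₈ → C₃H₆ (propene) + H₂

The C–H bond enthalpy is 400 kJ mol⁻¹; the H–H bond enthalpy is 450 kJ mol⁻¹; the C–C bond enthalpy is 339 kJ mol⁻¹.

Let D be the C=C bond energy.
Σ(broken) = 2×339 + 8×400 = 3878
Σ(formed) = 1×339 + 6×400 + 1×D + 1×450 = 3189 + D
ΔH = Σ(broken) − Σ(formed) = (3878) − (3189 + D) = +689 − D
Setting this equal to +59 kJ gives D = 630 kJ/mol.

D(C=C) ≈ 630 kJ/mol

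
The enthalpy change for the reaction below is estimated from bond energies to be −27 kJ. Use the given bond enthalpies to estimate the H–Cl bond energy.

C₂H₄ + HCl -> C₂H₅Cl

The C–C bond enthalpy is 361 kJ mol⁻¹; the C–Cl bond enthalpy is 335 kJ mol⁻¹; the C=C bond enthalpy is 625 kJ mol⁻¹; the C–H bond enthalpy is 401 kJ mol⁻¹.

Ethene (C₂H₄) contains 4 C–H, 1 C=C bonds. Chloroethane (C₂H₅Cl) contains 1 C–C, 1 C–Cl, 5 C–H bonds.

Let D be the H–Cl bond energy.
Σ(broken) = 4×401 + 1×625 + 1×D = 2229 + D
Σ(formed) = 1×361 + 1×335 + 5×401 = 2701
ΔH = Σ(broken) − Σ(formed) = (2229 + D) − (2701) = −472 + D
Setting this equal to −27 kJ gives D = 445 kJ/mol.

D(H–Cl) ≈ 445 kJ/mol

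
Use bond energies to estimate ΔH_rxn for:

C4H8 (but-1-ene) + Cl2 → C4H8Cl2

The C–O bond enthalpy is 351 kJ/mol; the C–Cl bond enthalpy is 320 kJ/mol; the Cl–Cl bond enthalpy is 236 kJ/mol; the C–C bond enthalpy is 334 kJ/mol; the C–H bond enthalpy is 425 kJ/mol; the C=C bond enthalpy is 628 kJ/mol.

Bonds broken (reactants):
  C–C: 2 × 334 = 668
  C–H: 8 × 425 = 3400
  C=C: 1 × 628 = 628
  Cl–Cl: 1 × 236 = 236
  Σ(broken) = 4932 kJ
Bonds formed (products):
  C–C: 3 × 334 = 1002
  C–Cl: 2 × 320 = 640
  C–H: 8 × 425 = 3400
  Σ(formed) = 5042 kJ
ΔH = Σ(broken) − Σ(formed) = 4932 − 5042 = −110 kJ

ΔH ≈ −110 kJ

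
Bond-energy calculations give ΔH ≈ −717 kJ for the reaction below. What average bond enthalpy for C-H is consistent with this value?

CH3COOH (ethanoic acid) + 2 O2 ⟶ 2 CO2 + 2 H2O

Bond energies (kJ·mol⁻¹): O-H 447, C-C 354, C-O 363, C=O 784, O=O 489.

Let D be the C-H bond energy.
Σ(broken) = 1×354 + 3×D + 1×363 + 1×784 + 1×447 + 2×489 = 2926 + 3D
Σ(formed) = 4×784 + 4×447 = 4924
ΔH = Σ(broken) − Σ(formed) = (2926 + 3D) − (4924) = −1998 + 3D
Setting this equal to −717 kJ gives 3D = 1281, so D = 427 kJ/mol.

D(C-H) ≈ 427 kJ/mol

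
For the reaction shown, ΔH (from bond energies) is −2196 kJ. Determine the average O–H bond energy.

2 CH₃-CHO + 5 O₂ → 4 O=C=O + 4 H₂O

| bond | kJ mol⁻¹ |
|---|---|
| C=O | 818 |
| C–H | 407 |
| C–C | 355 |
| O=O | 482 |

D(O–H) ≈ 458 kJ/mol

Let D be the O–H bond energy.
Σ(broken) = 2×355 + 8×407 + 2×818 + 5×482 = 8012
Σ(formed) = 8×818 + 8×D = 6544 + 8D
ΔH = Σ(broken) − Σ(formed) = (8012) − (6544 + 8D) = +1468 − 8D
Setting this equal to −2196 kJ gives 8D = 3664, so D = 458 kJ/mol.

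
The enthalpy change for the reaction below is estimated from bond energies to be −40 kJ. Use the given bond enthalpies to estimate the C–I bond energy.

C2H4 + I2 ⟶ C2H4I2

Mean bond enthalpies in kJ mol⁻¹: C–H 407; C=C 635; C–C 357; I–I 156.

Let D be the C–I bond energy.
Σ(broken) = 4×407 + 1×635 + 1×156 = 2419
Σ(formed) = 1×357 + 4×407 + 2×D = 1985 + 2D
ΔH = Σ(broken) − Σ(formed) = (2419) − (1985 + 2D) = +434 − 2D
Setting this equal to −40 kJ gives 2D = 474, so D = 237 kJ/mol.

D(C–I) ≈ 237 kJ/mol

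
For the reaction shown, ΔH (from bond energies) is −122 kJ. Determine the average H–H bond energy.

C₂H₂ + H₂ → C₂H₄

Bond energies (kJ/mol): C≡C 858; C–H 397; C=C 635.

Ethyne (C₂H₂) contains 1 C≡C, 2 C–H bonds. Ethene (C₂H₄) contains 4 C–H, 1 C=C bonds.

D(H–H) ≈ 449 kJ/mol

Let D be the H–H bond energy.
Σ(broken) = 1×858 + 2×397 + 1×D = 1652 + D
Σ(formed) = 4×397 + 1×635 = 2223
ΔH = Σ(broken) − Σ(formed) = (1652 + D) − (2223) = −571 + D
Setting this equal to −122 kJ gives D = 449 kJ/mol.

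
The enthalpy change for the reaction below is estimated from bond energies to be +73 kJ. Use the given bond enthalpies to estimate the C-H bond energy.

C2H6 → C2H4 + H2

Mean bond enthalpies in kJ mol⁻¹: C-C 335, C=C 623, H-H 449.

D(C-H) ≈ 405 kJ/mol

Let D be the C-H bond energy.
Σ(broken) = 1×335 + 6×D = 335 + 6D
Σ(formed) = 4×D + 1×623 + 1×449 = 1072 + 4D
ΔH = Σ(broken) − Σ(formed) = (335 + 6D) − (1072 + 4D) = −737 + 2D
Setting this equal to +73 kJ gives 2D = 810, so D = 405 kJ/mol.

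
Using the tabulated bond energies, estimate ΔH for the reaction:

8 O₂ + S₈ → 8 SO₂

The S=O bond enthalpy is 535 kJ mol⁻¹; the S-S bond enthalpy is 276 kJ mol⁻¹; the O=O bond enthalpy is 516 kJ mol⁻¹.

ΔH ≈ −2224 kJ

Bonds broken (reactants):
  O=O: 8 × 516 = 4128
  S-S: 8 × 276 = 2208
  Σ(broken) = 6336 kJ
Bonds formed (products):
  S=O: 16 × 535 = 8560
  Σ(formed) = 8560 kJ
ΔH = Σ(broken) − Σ(formed) = 6336 − 8560 = −2224 kJ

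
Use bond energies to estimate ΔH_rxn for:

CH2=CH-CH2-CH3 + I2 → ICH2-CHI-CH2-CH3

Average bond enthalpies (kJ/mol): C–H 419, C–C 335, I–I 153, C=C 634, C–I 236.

Bonds broken (reactants):
  C–C: 2 × 335 = 670
  C–H: 8 × 419 = 3352
  C=C: 1 × 634 = 634
  I–I: 1 × 153 = 153
  Σ(broken) = 4809 kJ
Bonds formed (products):
  C–C: 3 × 335 = 1005
  C–H: 8 × 419 = 3352
  C–I: 2 × 236 = 472
  Σ(formed) = 4829 kJ
ΔH = Σ(broken) − Σ(formed) = 4809 − 4829 = −20 kJ

ΔH ≈ −20 kJ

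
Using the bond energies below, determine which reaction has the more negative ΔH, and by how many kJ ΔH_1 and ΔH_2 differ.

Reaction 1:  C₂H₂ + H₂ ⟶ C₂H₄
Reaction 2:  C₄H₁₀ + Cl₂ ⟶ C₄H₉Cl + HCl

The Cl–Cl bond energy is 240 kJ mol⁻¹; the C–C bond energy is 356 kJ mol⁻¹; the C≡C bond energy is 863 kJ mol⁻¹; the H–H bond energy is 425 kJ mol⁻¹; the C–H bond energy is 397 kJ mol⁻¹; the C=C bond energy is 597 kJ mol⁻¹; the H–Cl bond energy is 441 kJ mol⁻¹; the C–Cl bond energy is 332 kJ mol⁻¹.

Reaction 1:
  Bonds broken (reactants):
    C≡C: 1 × 863 = 863
    C–H: 2 × 397 = 794
    H–H: 1 × 425 = 425
    Σ(broken) = 2082 kJ
  Bonds formed (products):
    C–H: 4 × 397 = 1588
    C=C: 1 × 597 = 597
    Σ(formed) = 2185 kJ
  ΔH_1 = 2082 − 2185 = −103 kJ
Reaction 2:
  Bonds broken (reactants):
    C–C: 3 × 356 = 1068
    C–H: 10 × 397 = 3970
    Cl–Cl: 1 × 240 = 240
    Σ(broken) = 5278 kJ
  Bonds formed (products):
    C–C: 3 × 356 = 1068
    C–Cl: 1 × 332 = 332
    C–H: 9 × 397 = 3573
    H–Cl: 1 × 441 = 441
    Σ(formed) = 5414 kJ
  ΔH_2 = 5278 − 5414 = −136 kJ
ΔH_1 − ΔH_2 = +33 kJ, so reaction 2 has the more negative ΔH; |ΔH_1 − ΔH_2| = 33 kJ.

Reaction 2, by 33 kJ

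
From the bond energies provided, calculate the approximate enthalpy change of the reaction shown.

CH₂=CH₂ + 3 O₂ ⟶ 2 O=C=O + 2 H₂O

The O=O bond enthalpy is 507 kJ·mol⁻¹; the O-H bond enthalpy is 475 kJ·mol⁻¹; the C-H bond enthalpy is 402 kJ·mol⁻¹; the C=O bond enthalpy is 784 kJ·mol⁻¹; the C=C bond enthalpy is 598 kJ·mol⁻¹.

Bonds broken (reactants):
  C-H: 4 × 402 = 1608
  C=C: 1 × 598 = 598
  O=O: 3 × 507 = 1521
  Σ(broken) = 3727 kJ
Bonds formed (products):
  C=O: 4 × 784 = 3136
  O-H: 4 × 475 = 1900
  Σ(formed) = 5036 kJ
ΔH = Σ(broken) − Σ(formed) = 3727 − 5036 = −1309 kJ

ΔH ≈ −1309 kJ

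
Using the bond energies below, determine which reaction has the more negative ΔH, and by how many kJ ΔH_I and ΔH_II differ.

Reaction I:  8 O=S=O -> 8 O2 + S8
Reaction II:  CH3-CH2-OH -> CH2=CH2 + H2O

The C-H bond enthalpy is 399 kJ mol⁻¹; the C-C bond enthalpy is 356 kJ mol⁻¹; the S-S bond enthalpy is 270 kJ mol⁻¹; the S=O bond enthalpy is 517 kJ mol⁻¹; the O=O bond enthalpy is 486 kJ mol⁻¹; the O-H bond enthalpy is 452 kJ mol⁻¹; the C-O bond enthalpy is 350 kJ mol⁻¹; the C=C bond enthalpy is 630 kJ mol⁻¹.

Reaction II, by 2201 kJ

Reaction I:
  Bonds broken (reactants):
    S=O: 16 × 517 = 8272
    Σ(broken) = 8272 kJ
  Bonds formed (products):
    O=O: 8 × 486 = 3888
    S-S: 8 × 270 = 2160
    Σ(formed) = 6048 kJ
  ΔH_I = 8272 − 6048 = +2224 kJ
Reaction II:
  Bonds broken (reactants):
    C-C: 1 × 356 = 356
    C-H: 5 × 399 = 1995
    C-O: 1 × 350 = 350
    O-H: 1 × 452 = 452
    Σ(broken) = 3153 kJ
  Bonds formed (products):
    C-H: 4 × 399 = 1596
    C=C: 1 × 630 = 630
    O-H: 2 × 452 = 904
    Σ(formed) = 3130 kJ
  ΔH_II = 3153 − 3130 = +23 kJ
ΔH_I − ΔH_II = +2201 kJ, so reaction II has the more negative ΔH; |ΔH_I − ΔH_II| = 2201 kJ.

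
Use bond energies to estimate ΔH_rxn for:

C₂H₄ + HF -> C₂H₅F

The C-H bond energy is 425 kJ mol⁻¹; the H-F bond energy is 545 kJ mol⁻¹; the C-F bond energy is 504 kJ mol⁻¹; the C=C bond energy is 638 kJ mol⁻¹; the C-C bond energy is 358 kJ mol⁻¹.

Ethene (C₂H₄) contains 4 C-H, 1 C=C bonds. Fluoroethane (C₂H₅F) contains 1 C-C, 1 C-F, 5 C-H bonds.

ΔH ≈ −104 kJ

Bonds broken (reactants):
  C-H: 4 × 425 = 1700
  C=C: 1 × 638 = 638
  H-F: 1 × 545 = 545
  Σ(broken) = 2883 kJ
Bonds formed (products):
  C-C: 1 × 358 = 358
  C-F: 1 × 504 = 504
  C-H: 5 × 425 = 2125
  Σ(formed) = 2987 kJ
ΔH = Σ(broken) − Σ(formed) = 2883 − 2987 = −104 kJ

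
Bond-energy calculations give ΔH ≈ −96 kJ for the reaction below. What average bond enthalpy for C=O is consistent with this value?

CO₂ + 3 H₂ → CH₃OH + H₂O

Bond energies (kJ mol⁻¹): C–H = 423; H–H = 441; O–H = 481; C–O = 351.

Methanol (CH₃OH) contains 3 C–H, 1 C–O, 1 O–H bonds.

Let D be the C=O bond energy.
Σ(broken) = 2×D + 3×441 = 1323 + 2D
Σ(formed) = 3×423 + 1×351 + 3×481 = 3063
ΔH = Σ(broken) − Σ(formed) = (1323 + 2D) − (3063) = −1740 + 2D
Setting this equal to −96 kJ gives 2D = 1644, so D = 822 kJ/mol.

D(C=O) ≈ 822 kJ/mol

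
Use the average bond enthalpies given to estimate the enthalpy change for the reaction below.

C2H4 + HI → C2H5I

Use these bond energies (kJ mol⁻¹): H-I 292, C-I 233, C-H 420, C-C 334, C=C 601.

ΔH ≈ −94 kJ

Bonds broken (reactants):
  C-H: 4 × 420 = 1680
  C=C: 1 × 601 = 601
  H-I: 1 × 292 = 292
  Σ(broken) = 2573 kJ
Bonds formed (products):
  C-C: 1 × 334 = 334
  C-H: 5 × 420 = 2100
  C-I: 1 × 233 = 233
  Σ(formed) = 2667 kJ
ΔH = Σ(broken) − Σ(formed) = 2573 − 2667 = −94 kJ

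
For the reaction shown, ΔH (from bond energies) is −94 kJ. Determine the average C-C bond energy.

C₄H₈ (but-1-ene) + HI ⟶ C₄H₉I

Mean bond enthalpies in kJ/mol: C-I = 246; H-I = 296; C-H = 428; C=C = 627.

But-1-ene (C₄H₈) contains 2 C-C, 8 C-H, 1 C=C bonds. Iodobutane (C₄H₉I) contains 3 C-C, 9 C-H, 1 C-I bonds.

D(C-C) ≈ 343 kJ/mol

Let D be the C-C bond energy.
Σ(broken) = 2×D + 8×428 + 1×627 + 1×296 = 4347 + 2D
Σ(formed) = 3×D + 9×428 + 1×246 = 4098 + 3D
ΔH = Σ(broken) − Σ(formed) = (4347 + 2D) − (4098 + 3D) = +249 − D
Setting this equal to −94 kJ gives D = 343 kJ/mol.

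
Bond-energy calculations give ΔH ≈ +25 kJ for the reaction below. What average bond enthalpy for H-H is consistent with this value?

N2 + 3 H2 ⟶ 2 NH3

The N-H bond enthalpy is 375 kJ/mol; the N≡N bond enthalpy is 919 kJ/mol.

Let D be the H-H bond energy.
Σ(broken) = 3×D + 1×919 = 919 + 3D
Σ(formed) = 6×375 = 2250
ΔH = Σ(broken) − Σ(formed) = (919 + 3D) − (2250) = −1331 + 3D
Setting this equal to +25 kJ gives 3D = 1356, so D = 452 kJ/mol.

D(H-H) ≈ 452 kJ/mol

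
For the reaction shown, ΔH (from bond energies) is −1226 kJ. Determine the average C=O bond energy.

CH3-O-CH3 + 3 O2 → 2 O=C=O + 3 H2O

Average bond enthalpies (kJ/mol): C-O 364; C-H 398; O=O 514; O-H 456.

D(C=O) ≈ 787 kJ/mol

Let D be the C=O bond energy.
Σ(broken) = 6×398 + 2×364 + 3×514 = 4658
Σ(formed) = 4×D + 6×456 = 2736 + 4D
ΔH = Σ(broken) − Σ(formed) = (4658) − (2736 + 4D) = +1922 − 4D
Setting this equal to −1226 kJ gives 4D = 3148, so D = 787 kJ/mol.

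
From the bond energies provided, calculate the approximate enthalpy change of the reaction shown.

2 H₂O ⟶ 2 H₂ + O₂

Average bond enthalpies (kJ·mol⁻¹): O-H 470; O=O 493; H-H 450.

ΔH ≈ +487 kJ

Bonds broken (reactants):
  O-H: 4 × 470 = 1880
  Σ(broken) = 1880 kJ
Bonds formed (products):
  H-H: 2 × 450 = 900
  O=O: 1 × 493 = 493
  Σ(formed) = 1393 kJ
ΔH = Σ(broken) − Σ(formed) = 1880 − 1393 = +487 kJ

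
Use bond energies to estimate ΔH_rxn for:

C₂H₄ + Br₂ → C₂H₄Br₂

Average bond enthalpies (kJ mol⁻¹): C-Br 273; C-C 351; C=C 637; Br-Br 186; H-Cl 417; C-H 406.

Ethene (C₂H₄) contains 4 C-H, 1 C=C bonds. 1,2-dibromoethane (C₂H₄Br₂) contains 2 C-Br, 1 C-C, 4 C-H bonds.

ΔH ≈ −74 kJ

Bonds broken (reactants):
  Br-Br: 1 × 186 = 186
  C-H: 4 × 406 = 1624
  C=C: 1 × 637 = 637
  Σ(broken) = 2447 kJ
Bonds formed (products):
  C-Br: 2 × 273 = 546
  C-C: 1 × 351 = 351
  C-H: 4 × 406 = 1624
  Σ(formed) = 2521 kJ
ΔH = Σ(broken) − Σ(formed) = 2447 − 2521 = −74 kJ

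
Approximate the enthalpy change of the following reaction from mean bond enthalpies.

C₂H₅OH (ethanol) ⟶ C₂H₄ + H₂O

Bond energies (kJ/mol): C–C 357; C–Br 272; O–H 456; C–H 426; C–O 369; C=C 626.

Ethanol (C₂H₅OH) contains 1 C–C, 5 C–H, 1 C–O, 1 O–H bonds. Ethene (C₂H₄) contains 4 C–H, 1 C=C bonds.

ΔH ≈ +70 kJ

Bonds broken (reactants):
  C–C: 1 × 357 = 357
  C–H: 5 × 426 = 2130
  C–O: 1 × 369 = 369
  O–H: 1 × 456 = 456
  Σ(broken) = 3312 kJ
Bonds formed (products):
  C–H: 4 × 426 = 1704
  C=C: 1 × 626 = 626
  O–H: 2 × 456 = 912
  Σ(formed) = 3242 kJ
ΔH = Σ(broken) − Σ(formed) = 3312 − 3242 = +70 kJ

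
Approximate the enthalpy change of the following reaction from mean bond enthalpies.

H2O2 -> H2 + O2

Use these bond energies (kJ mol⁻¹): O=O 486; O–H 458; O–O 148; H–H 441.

ΔH ≈ +137 kJ

Bonds broken (reactants):
  O–H: 2 × 458 = 916
  O–O: 1 × 148 = 148
  Σ(broken) = 1064 kJ
Bonds formed (products):
  H–H: 1 × 441 = 441
  O=O: 1 × 486 = 486
  Σ(formed) = 927 kJ
ΔH = Σ(broken) − Σ(formed) = 1064 − 927 = +137 kJ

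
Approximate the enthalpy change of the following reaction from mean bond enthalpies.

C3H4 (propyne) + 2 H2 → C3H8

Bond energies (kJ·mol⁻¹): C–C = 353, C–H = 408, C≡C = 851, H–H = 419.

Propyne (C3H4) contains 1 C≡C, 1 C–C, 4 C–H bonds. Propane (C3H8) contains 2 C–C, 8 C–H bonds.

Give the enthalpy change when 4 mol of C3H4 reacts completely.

ΔH = −1184 kJ

Bonds broken (reactants):
  C≡C: 1 × 851 = 851
  C–C: 1 × 353 = 353
  C–H: 4 × 408 = 1632
  H–H: 2 × 419 = 838
  Σ(broken) = 3674 kJ
Bonds formed (products):
  C–C: 2 × 353 = 706
  C–H: 8 × 408 = 3264
  Σ(formed) = 3970 kJ
ΔH = Σ(broken) − Σ(formed) = 3674 − 3970 = −296 kJ
For 4× the reaction as written: 4 × (−296) = −1184 kJ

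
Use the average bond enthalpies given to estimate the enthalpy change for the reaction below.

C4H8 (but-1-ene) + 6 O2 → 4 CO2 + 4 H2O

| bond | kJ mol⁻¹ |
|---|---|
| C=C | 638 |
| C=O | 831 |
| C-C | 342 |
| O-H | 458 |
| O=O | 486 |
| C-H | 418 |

Bonds broken (reactants):
  C-C: 2 × 342 = 684
  C-H: 8 × 418 = 3344
  C=C: 1 × 638 = 638
  O=O: 6 × 486 = 2916
  Σ(broken) = 7582 kJ
Bonds formed (products):
  C=O: 8 × 831 = 6648
  O-H: 8 × 458 = 3664
  Σ(formed) = 10312 kJ
ΔH = Σ(broken) − Σ(formed) = 7582 − 10312 = −2730 kJ

ΔH ≈ −2730 kJ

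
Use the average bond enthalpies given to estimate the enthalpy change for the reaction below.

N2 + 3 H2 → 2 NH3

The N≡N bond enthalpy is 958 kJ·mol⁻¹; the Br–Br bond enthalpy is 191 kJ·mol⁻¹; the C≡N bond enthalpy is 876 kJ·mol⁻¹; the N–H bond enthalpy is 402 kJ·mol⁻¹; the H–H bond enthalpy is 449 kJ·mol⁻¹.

Bonds broken (reactants):
  H–H: 3 × 449 = 1347
  N≡N: 1 × 958 = 958
  Σ(broken) = 2305 kJ
Bonds formed (products):
  N–H: 6 × 402 = 2412
  Σ(formed) = 2412 kJ
ΔH = Σ(broken) − Σ(formed) = 2305 − 2412 = −107 kJ

ΔH ≈ −107 kJ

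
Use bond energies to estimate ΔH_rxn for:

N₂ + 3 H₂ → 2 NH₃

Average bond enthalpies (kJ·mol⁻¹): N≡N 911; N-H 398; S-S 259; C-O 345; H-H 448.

ΔH ≈ −133 kJ

Bonds broken (reactants):
  H-H: 3 × 448 = 1344
  N≡N: 1 × 911 = 911
  Σ(broken) = 2255 kJ
Bonds formed (products):
  N-H: 6 × 398 = 2388
  Σ(formed) = 2388 kJ
ΔH = Σ(broken) − Σ(formed) = 2255 − 2388 = −133 kJ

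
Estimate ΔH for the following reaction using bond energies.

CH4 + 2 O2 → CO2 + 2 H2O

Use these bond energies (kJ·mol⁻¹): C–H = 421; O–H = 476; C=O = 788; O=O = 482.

Bonds broken (reactants):
  C–H: 4 × 421 = 1684
  O=O: 2 × 482 = 964
  Σ(broken) = 2648 kJ
Bonds formed (products):
  C=O: 2 × 788 = 1576
  O–H: 4 × 476 = 1904
  Σ(formed) = 3480 kJ
ΔH = Σ(broken) − Σ(formed) = 2648 − 3480 = −832 kJ

ΔH ≈ −832 kJ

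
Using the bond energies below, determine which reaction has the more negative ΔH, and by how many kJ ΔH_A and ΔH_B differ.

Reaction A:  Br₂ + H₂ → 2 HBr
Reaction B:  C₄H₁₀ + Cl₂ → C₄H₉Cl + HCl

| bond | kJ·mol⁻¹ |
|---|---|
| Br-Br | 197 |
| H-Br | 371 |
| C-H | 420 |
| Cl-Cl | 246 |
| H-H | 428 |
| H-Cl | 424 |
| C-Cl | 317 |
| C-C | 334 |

Reaction A:
  Bonds broken (reactants):
    Br-Br: 1 × 197 = 197
    H-H: 1 × 428 = 428
    Σ(broken) = 625 kJ
  Bonds formed (products):
    H-Br: 2 × 371 = 742
    Σ(formed) = 742 kJ
  ΔH_A = 625 − 742 = −117 kJ
Reaction B:
  Bonds broken (reactants):
    C-C: 3 × 334 = 1002
    C-H: 10 × 420 = 4200
    Cl-Cl: 1 × 246 = 246
    Σ(broken) = 5448 kJ
  Bonds formed (products):
    C-C: 3 × 334 = 1002
    C-Cl: 1 × 317 = 317
    C-H: 9 × 420 = 3780
    H-Cl: 1 × 424 = 424
    Σ(formed) = 5523 kJ
  ΔH_B = 5448 − 5523 = −75 kJ
ΔH_A − ΔH_B = −42 kJ, so reaction A has the more negative ΔH; |ΔH_A − ΔH_B| = 42 kJ.

Reaction A, by 42 kJ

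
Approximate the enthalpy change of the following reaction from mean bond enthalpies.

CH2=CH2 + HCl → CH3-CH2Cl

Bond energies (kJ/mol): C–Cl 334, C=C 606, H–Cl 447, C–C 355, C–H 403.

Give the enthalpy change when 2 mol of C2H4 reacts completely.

Bonds broken (reactants):
  C–H: 4 × 403 = 1612
  C=C: 1 × 606 = 606
  H–Cl: 1 × 447 = 447
  Σ(broken) = 2665 kJ
Bonds formed (products):
  C–C: 1 × 355 = 355
  C–Cl: 1 × 334 = 334
  C–H: 5 × 403 = 2015
  Σ(formed) = 2704 kJ
ΔH = Σ(broken) − Σ(formed) = 2665 − 2704 = −39 kJ
For 2× the reaction as written: 2 × (−39) = −78 kJ

ΔH = −78 kJ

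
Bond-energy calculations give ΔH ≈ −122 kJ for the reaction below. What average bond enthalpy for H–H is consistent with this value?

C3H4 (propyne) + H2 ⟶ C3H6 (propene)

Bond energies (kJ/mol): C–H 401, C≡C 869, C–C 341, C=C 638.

D(H–H) ≈ 449 kJ/mol

Let D be the H–H bond energy.
Σ(broken) = 1×869 + 1×341 + 4×401 + 1×D = 2814 + D
Σ(formed) = 1×341 + 6×401 + 1×638 = 3385
ΔH = Σ(broken) − Σ(formed) = (2814 + D) − (3385) = −571 + D
Setting this equal to −122 kJ gives D = 449 kJ/mol.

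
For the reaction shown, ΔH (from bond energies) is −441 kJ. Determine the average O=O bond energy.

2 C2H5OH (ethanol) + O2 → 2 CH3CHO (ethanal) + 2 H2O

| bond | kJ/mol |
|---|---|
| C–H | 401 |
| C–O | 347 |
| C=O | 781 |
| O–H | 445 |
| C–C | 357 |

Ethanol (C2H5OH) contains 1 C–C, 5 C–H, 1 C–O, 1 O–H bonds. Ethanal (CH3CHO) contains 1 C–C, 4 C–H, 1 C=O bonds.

Let D be the O=O bond energy.
Σ(broken) = 2×357 + 10×401 + 2×347 + 2×445 + 1×D = 6308 + D
Σ(formed) = 2×357 + 8×401 + 2×781 + 4×445 = 7264
ΔH = Σ(broken) − Σ(formed) = (6308 + D) − (7264) = −956 + D
Setting this equal to −441 kJ gives D = 515 kJ/mol.

D(O=O) ≈ 515 kJ/mol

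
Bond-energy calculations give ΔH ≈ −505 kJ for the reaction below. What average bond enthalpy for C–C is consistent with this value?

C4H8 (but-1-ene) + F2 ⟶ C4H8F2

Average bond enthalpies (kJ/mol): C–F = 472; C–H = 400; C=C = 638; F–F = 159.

Let D be the C–C bond energy.
Σ(broken) = 2×D + 8×400 + 1×638 + 1×159 = 3997 + 2D
Σ(formed) = 3×D + 2×472 + 8×400 = 4144 + 3D
ΔH = Σ(broken) − Σ(formed) = (3997 + 2D) − (4144 + 3D) = −147 − D
Setting this equal to −505 kJ gives D = 358 kJ/mol.

D(C–C) ≈ 358 kJ/mol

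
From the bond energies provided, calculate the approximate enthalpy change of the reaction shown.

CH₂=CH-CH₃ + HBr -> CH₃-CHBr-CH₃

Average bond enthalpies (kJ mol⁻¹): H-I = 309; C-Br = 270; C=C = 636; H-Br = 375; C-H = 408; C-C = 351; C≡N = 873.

ΔH ≈ −18 kJ

Bonds broken (reactants):
  C-C: 1 × 351 = 351
  C-H: 6 × 408 = 2448
  C=C: 1 × 636 = 636
  H-Br: 1 × 375 = 375
  Σ(broken) = 3810 kJ
Bonds formed (products):
  C-Br: 1 × 270 = 270
  C-C: 2 × 351 = 702
  C-H: 7 × 408 = 2856
  Σ(formed) = 3828 kJ
ΔH = Σ(broken) − Σ(formed) = 3810 − 3828 = −18 kJ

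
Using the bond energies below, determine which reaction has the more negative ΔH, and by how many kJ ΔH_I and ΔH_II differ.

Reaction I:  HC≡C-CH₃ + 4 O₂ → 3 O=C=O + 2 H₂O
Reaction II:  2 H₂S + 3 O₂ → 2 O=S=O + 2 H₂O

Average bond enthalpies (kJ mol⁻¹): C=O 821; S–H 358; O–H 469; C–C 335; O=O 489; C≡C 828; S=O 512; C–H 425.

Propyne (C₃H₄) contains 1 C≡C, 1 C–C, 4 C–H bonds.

Reaction I, by 958 kJ

Reaction I:
  Bonds broken (reactants):
    C≡C: 1 × 828 = 828
    C–C: 1 × 335 = 335
    C–H: 4 × 425 = 1700
    O=O: 4 × 489 = 1956
    Σ(broken) = 4819 kJ
  Bonds formed (products):
    C=O: 6 × 821 = 4926
    O–H: 4 × 469 = 1876
    Σ(formed) = 6802 kJ
  ΔH_I = 4819 − 6802 = −1983 kJ
Reaction II:
  Bonds broken (reactants):
    O=O: 3 × 489 = 1467
    S–H: 4 × 358 = 1432
    Σ(broken) = 2899 kJ
  Bonds formed (products):
    O–H: 4 × 469 = 1876
    S=O: 4 × 512 = 2048
    Σ(formed) = 3924 kJ
  ΔH_II = 2899 − 3924 = −1025 kJ
ΔH_I − ΔH_II = −958 kJ, so reaction I has the more negative ΔH; |ΔH_I − ΔH_II| = 958 kJ.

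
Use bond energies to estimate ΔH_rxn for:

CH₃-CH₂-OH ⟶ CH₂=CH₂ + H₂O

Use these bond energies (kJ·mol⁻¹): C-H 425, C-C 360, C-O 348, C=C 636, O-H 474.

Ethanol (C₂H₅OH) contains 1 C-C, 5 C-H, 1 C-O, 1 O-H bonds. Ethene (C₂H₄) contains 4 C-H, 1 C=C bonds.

Bonds broken (reactants):
  C-C: 1 × 360 = 360
  C-H: 5 × 425 = 2125
  C-O: 1 × 348 = 348
  O-H: 1 × 474 = 474
  Σ(broken) = 3307 kJ
Bonds formed (products):
  C-H: 4 × 425 = 1700
  C=C: 1 × 636 = 636
  O-H: 2 × 474 = 948
  Σ(formed) = 3284 kJ
ΔH = Σ(broken) − Σ(formed) = 3307 − 3284 = +23 kJ

ΔH ≈ +23 kJ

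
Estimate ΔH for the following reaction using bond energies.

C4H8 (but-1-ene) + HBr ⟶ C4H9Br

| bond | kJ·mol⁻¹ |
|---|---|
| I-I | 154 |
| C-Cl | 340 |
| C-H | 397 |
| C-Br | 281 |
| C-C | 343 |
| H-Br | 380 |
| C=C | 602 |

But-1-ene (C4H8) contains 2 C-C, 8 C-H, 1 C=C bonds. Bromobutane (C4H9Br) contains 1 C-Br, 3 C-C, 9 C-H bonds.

ΔH ≈ −39 kJ

Bonds broken (reactants):
  C-C: 2 × 343 = 686
  C-H: 8 × 397 = 3176
  C=C: 1 × 602 = 602
  H-Br: 1 × 380 = 380
  Σ(broken) = 4844 kJ
Bonds formed (products):
  C-Br: 1 × 281 = 281
  C-C: 3 × 343 = 1029
  C-H: 9 × 397 = 3573
  Σ(formed) = 4883 kJ
ΔH = Σ(broken) − Σ(formed) = 4844 − 4883 = −39 kJ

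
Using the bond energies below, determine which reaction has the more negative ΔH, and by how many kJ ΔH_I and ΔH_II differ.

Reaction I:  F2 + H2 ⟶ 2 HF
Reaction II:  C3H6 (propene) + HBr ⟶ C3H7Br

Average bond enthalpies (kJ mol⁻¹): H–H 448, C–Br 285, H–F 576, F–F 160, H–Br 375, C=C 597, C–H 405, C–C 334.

Reaction I, by 492 kJ

Reaction I:
  Bonds broken (reactants):
    F–F: 1 × 160 = 160
    H–H: 1 × 448 = 448
    Σ(broken) = 608 kJ
  Bonds formed (products):
    H–F: 2 × 576 = 1152
    Σ(formed) = 1152 kJ
  ΔH_I = 608 − 1152 = −544 kJ
Reaction II:
  Bonds broken (reactants):
    C–C: 1 × 334 = 334
    C–H: 6 × 405 = 2430
    C=C: 1 × 597 = 597
    H–Br: 1 × 375 = 375
    Σ(broken) = 3736 kJ
  Bonds formed (products):
    C–Br: 1 × 285 = 285
    C–C: 2 × 334 = 668
    C–H: 7 × 405 = 2835
    Σ(formed) = 3788 kJ
  ΔH_II = 3736 − 3788 = −52 kJ
ΔH_I − ΔH_II = −492 kJ, so reaction I has the more negative ΔH; |ΔH_I − ΔH_II| = 492 kJ.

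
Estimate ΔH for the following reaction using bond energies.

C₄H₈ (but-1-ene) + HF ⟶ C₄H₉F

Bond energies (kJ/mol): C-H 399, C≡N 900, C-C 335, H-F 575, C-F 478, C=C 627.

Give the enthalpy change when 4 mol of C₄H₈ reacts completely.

ΔH = −40 kJ

Bonds broken (reactants):
  C-C: 2 × 335 = 670
  C-H: 8 × 399 = 3192
  C=C: 1 × 627 = 627
  H-F: 1 × 575 = 575
  Σ(broken) = 5064 kJ
Bonds formed (products):
  C-C: 3 × 335 = 1005
  C-F: 1 × 478 = 478
  C-H: 9 × 399 = 3591
  Σ(formed) = 5074 kJ
ΔH = Σ(broken) − Σ(formed) = 5064 − 5074 = −10 kJ
For 4× the reaction as written: 4 × (−10) = −40 kJ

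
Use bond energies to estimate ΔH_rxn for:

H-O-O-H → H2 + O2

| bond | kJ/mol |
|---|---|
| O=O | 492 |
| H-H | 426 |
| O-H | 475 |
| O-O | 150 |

Bonds broken (reactants):
  O-H: 2 × 475 = 950
  O-O: 1 × 150 = 150
  Σ(broken) = 1100 kJ
Bonds formed (products):
  H-H: 1 × 426 = 426
  O=O: 1 × 492 = 492
  Σ(formed) = 918 kJ
ΔH = Σ(broken) − Σ(formed) = 1100 − 918 = +182 kJ

ΔH ≈ +182 kJ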